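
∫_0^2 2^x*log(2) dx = 3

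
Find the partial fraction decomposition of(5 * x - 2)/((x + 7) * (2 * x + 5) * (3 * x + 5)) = -93/(80*(3*x + 5)) + 58/(45*(2*x + 5)) - 37/(144*(x + 7))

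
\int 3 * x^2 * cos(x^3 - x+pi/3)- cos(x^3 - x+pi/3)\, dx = sin(x^3 - x + pi/3) + C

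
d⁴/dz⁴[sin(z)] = sin(z)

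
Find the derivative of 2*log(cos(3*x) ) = -6*tan(3*x)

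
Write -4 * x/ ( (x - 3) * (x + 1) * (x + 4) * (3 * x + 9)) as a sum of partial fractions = -16/(63*(x + 4)) + 1/(3*(x + 3)) - 1/(18*(x + 1)) - 1/(42*(x - 3))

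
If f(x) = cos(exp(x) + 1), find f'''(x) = (exp(2*x)*sin(exp(x) + 1) - 3*exp(x)*cos(exp(x) + 1) - sin(exp(x) + 1))*exp(x)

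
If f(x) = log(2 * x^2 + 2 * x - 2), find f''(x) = (-2*x^2 - 2*x - 3)/(x^4 + 2*x^3 - x^2 - 2*x + 1)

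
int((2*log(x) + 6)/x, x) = (log(x) + 3)^2 + C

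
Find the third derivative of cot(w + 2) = -6*cot(w + 2)^4 - 8*cot(w + 2)^2 - 2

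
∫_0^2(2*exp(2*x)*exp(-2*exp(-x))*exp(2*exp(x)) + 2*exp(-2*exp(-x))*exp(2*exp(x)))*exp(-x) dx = -1 + exp(-2*exp(-2) + 2*exp(2))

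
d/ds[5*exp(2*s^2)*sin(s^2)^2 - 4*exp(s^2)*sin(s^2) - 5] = 4*sqrt(2)*s*(5*exp(s^2)*sin(s^2) - 2)*exp(s^2)*sin(s^2 + pi/4)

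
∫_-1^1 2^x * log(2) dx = 3/2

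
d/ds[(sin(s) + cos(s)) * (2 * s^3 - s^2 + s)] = -2*s^3*sin(s) + 2*s^3*cos(s) + 7*s^2*sin(s) + 5*s^2*cos(s) - 3*s*sin(s) - s*cos(s) + sin(s) + cos(s)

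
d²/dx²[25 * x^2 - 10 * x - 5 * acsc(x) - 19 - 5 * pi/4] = (50*x^5 - 100*x^3 - 10*x^2*sqrt(1 - 1/x^2) + 50*x + 5*sqrt(1 - 1/x^2))/(x^5 - 2*x^3 + x)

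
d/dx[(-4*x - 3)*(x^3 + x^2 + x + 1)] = -16*x^3 - 21*x^2 - 14*x - 7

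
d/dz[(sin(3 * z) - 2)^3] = 9*(sin(3*z) - 2)^2*cos(3*z)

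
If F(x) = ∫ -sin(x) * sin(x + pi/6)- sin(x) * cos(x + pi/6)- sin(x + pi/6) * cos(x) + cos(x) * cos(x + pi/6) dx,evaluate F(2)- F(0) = sqrt(2)*sin(5*pi/12 + 4)/2 - sqrt(3)/4 - 1/4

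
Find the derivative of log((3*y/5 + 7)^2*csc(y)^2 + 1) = 2*(-9*y^2*cos(y)/sin(y) + 9*y - 210*y*cos(y)/sin(y) + 105 - 1225*cos(y)/sin(y))/(9*y^2 + 210*y + 25*sin(y)^2 + 1225)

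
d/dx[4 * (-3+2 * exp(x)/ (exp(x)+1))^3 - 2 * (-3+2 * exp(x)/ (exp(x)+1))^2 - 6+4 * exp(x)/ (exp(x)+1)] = (36*exp(3*x) + 184*exp(2*x) + 244*exp(x))/(exp(4*x) + 4*exp(3*x) + 6*exp(2*x) + 4*exp(x) + 1)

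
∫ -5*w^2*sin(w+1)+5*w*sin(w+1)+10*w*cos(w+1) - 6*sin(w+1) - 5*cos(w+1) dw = (5*w^2 - 5*w + 6)*cos(w + 1) + C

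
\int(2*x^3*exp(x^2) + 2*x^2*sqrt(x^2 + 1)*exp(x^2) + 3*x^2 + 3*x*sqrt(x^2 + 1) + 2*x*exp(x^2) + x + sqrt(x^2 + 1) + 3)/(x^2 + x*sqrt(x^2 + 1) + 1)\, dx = 3*x + exp(x^2) + log(x + sqrt(x^2 + 1)) + C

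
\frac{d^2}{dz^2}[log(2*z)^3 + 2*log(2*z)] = (-3*log(z)^2 - 6*log(2)*log(z) + 6*log(z) - 2 - 3*log(2)^2 + 6*log(2))/z^2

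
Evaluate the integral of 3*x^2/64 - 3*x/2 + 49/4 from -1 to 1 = 785/32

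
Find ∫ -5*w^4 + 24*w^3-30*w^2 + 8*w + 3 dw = -w^5 + 6*w^4 - 10*w^3 + 4*w^2 + 3*w + C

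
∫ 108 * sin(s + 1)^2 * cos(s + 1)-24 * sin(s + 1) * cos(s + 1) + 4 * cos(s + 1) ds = 4*(9*sin(s + 1)^2 - 3*sin(s + 1) + 1)*sin(s + 1) + C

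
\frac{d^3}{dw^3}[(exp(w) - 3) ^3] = 27*exp(3*w) - 72*exp(2*w) + 27*exp(w)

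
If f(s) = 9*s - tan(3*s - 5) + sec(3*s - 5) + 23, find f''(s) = -18*tan(3*s - 5)^3 + 18*tan(3*s - 5)^2*sec(3*s - 5) - 18*tan(3*s - 5) + 9*sec(3*s - 5)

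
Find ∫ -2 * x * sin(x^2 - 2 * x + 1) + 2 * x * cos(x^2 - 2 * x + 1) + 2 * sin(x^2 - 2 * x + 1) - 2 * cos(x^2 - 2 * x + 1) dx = sin((x - 1)^2) + cos((x - 1)^2) + C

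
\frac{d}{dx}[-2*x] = -2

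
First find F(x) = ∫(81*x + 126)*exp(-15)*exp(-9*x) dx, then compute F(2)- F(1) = -33*exp(-33) + 24*exp(-24)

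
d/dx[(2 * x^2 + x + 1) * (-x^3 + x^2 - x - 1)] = -10*x^4 + 4*x^3 - 6*x^2 - 4*x - 2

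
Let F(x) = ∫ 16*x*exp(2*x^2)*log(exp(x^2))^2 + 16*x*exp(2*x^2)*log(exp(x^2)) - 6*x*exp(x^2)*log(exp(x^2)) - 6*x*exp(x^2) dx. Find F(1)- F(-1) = 0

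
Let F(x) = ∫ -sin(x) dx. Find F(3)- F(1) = cos(3) - cos(1)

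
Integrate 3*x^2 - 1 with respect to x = x^3 - x + C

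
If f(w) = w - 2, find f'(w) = 1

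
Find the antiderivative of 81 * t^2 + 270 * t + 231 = 27*t^3 + 135*t^2 + 231*t + C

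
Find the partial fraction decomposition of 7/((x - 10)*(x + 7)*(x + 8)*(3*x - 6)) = -7/(540*(x + 8)) + 7/(459*(x + 7)) - 7/(2160*(x - 2)) + 7/(7344*(x - 10))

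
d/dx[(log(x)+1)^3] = (3*log(x)^2 + 6*log(x) + 3)/x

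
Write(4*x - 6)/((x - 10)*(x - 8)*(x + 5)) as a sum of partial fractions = -2/(15*(x + 5)) - 1/(x - 8) + 17/(15*(x - 10))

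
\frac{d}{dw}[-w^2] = -2*w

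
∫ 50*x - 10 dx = 25*x^2 - 10*x + C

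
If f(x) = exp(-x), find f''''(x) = exp(-x)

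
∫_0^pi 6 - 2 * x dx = 9 - (-3 + pi)^2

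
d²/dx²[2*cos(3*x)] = -18*cos(3*x)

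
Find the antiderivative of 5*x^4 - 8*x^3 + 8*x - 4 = x^5 - 2*x^4 + 4*x^2 - 4*x + C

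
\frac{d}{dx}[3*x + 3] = 3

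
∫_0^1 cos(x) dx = sin(1)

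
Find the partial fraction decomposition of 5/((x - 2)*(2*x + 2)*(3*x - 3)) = 5/(36*(x + 1)) - 5/(12*(x - 1)) + 5/(18*(x - 2))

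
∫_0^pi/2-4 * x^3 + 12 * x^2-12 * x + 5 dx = (-pi/2 + 1 + pi^2/4)*(-pi^2/4 - 2 + 3*pi/2) + 2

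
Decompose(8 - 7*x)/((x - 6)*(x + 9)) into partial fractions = -71/(15*(x + 9)) - 34/(15*(x - 6))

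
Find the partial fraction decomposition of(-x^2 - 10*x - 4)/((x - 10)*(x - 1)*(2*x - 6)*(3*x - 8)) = -51/(11*(3*x - 8)) + 1/(12*(x - 1)) + 43/(28*(x - 3)) - 17/(231*(x - 10))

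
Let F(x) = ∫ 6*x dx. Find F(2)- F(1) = 9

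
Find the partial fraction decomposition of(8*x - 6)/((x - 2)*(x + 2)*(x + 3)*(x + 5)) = 23/(21*(x + 5)) - 3/(x + 3) + 11/(6*(x + 2)) + 1/(14*(x - 2))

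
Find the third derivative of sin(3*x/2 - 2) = -27*cos(3*x/2 - 2)/8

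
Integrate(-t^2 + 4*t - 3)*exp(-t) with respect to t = (t - 1)^2*exp(-t) + C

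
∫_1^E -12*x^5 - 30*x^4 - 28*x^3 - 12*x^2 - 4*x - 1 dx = 2*(-exp(2) - E)^3 - (-exp(2) - E)^2 - exp(2) - E + 22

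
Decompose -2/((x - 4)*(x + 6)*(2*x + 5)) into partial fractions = 8/(91*(2*x + 5)) - 1/(35*(x + 6)) - 1/(65*(x - 4))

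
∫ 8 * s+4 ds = 4*s^2 + 4*s + C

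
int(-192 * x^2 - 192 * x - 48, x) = -64*x^3 - 96*x^2 - 48*x + C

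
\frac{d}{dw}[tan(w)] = cos(w)^(-2)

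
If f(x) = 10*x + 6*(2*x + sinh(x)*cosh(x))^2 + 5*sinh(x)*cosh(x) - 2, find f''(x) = 48*x*sinh(2*x) + 24*(cosh(2*x) - 1)^2 + 10*sinh(2*x) + 96*cosh(2*x) + 12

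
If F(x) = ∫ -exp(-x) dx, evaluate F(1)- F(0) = -1 + exp(-1)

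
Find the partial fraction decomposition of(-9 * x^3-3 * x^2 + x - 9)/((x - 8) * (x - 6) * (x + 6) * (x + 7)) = -2924/(195*(x + 7)) + 607/(56*(x + 6)) + 685/(104*(x - 6)) - 4801/(420*(x - 8))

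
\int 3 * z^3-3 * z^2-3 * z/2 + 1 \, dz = 3*z^4/4 - z^3 - 3*z^2/4 + z + C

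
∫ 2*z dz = z^2 + C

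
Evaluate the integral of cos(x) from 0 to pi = 0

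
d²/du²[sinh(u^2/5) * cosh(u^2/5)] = 8*u^2*sinh(2*u^2/5)/25 + 2*cosh(2*u^2/5)/5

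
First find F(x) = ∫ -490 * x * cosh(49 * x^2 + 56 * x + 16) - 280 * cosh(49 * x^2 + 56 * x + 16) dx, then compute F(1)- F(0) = -5*sinh(121) + 5*sinh(16)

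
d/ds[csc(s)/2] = -cot(s)*csc(s)/2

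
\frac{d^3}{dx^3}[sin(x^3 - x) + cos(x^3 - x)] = sqrt(2)*(-27*x^6*sin(-x^3 + x + pi/4) + 27*x^4*cos(x^3 - x + pi/4) - 54*x^3*sin(x^3 - x + pi/4) - 9*x^2*sin(-x^3 + x + pi/4) + 18*x*cos(-x^3 + x + pi/4) + 7*cos(x^3 - x + pi/4))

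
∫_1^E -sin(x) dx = cos(E) - cos(1)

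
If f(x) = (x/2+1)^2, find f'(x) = x/2 + 1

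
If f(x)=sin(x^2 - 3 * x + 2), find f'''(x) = -8*x^3*cos(x^2 - 3*x + 2) + 36*x^2*cos(x^2 - 3*x + 2) - 12*x*sin(x^2 - 3*x + 2) - 54*x*cos(x^2 - 3*x + 2) + 18*sin(x^2 - 3*x + 2) + 27*cos(x^2 - 3*x + 2)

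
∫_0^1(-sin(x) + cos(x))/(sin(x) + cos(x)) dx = log(sin(pi/4 + 1)) + log(2)/2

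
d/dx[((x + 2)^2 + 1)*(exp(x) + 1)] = x^2*exp(x) + 6*x*exp(x) + 2*x + 9*exp(x) + 4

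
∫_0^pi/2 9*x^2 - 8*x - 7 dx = (-2 + (-1 + pi/2)^2)*(2 + 3*pi/2) + 2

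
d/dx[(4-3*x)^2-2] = 18*x - 24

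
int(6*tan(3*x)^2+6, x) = 2*tan(3*x) + C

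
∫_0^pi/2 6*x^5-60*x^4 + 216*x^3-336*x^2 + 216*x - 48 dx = -8 + (-2 + (-2 + pi/2)^2)^3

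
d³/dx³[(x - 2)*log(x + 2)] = (-x - 10)/(x^3 + 6*x^2 + 12*x + 8)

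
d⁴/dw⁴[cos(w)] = cos(w)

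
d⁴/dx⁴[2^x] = 2^x*log(2)^4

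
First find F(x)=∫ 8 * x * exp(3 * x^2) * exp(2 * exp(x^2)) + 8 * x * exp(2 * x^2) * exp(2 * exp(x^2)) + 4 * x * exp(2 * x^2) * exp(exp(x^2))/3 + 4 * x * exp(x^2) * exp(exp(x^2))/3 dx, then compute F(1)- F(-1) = 0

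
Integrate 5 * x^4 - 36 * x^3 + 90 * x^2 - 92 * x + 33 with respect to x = x^5 - 9*x^4 + 30*x^3 - 46*x^2 + 33*x + C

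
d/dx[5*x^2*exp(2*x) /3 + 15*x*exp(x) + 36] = 10*x^2*exp(2*x)/3 + 10*x*exp(2*x)/3 + 15*x*exp(x) + 15*exp(x)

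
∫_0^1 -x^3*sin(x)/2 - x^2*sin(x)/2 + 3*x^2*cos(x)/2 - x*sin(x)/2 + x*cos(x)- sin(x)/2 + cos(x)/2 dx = -1/2 + 2*cos(1)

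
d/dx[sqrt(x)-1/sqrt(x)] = (x + 1)/(2*x^(3/2))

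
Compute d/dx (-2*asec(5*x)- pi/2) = -2/(5*x^2*sqrt(1 - 1/(25*x^2)))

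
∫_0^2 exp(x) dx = -1 + exp(2)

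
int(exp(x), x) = exp(x) + C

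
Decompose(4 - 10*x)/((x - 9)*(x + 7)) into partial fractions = -37/(8*(x + 7)) - 43/(8*(x - 9))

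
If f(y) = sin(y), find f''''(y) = sin(y)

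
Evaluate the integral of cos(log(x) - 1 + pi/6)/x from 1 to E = 1/2 - cos(1 + pi/3)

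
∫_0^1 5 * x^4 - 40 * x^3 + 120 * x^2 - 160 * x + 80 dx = 31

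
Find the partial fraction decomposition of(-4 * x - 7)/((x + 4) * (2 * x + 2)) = -3/(2*(x + 4)) - 1/(2*(x + 1))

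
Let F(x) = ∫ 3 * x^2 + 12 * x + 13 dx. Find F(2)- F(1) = 38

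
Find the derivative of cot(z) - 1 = -1/sin(z)^2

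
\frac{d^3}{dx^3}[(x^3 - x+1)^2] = 120*x^3 - 48*x + 12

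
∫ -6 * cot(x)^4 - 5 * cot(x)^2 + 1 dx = 2*cot(x)^3 - cot(x) + C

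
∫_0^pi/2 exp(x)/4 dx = -1/4 + exp(pi/2)/4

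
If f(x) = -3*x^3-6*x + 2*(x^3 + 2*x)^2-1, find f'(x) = 12*x^5 + 32*x^3 - 9*x^2 + 16*x - 6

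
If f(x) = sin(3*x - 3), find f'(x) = 3*cos(3*x - 3)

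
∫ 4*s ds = 2*s^2 + C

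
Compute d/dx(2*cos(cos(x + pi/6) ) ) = 2*sin(x + pi/6)*sin(cos(x + pi/6))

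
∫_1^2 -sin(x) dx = -cos(1) + cos(2)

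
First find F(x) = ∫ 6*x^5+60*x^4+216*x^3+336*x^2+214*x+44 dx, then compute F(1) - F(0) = 330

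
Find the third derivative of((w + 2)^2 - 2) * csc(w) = (w^2*cos(w)/sin(w) - 6*w^2*cos(w)/sin(w)^3 - 6*w + 4*w*cos(w)/sin(w) + 12*w/sin(w)^2 - 24*w*cos(w)/sin(w)^3 - 12 - 4*cos(w)/sin(w) + 24/sin(w)^2 - 12*cos(w)/sin(w)^3)/sin(w)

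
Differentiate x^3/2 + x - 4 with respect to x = 3*x^2/2 + 1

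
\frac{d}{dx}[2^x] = 2^x*log(2)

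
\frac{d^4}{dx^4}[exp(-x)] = exp(-x)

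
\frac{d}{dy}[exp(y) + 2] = exp(y)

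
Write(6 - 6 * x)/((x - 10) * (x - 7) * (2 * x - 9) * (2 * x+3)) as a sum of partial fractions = -5/(391*(2*x + 3)) - 7/(55*(2*x - 9)) + 12/(85*(x - 7)) - 18/(253*(x - 10))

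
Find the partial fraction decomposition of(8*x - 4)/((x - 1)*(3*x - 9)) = -2/(3*(x - 1)) + 10/(3*(x - 3))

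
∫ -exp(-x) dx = exp(-x) + C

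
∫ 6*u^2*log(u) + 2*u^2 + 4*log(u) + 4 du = 2*u*(u^2 + 2)*log(u) + C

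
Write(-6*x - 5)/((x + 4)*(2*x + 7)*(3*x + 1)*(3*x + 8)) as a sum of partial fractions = -99/(140*(3*x + 8)) - 27/(1463*(3*x + 1)) + 128/(95*(2*x + 7)) - 19/(44*(x + 4))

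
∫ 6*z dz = 3*z^2 + C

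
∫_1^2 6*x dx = 9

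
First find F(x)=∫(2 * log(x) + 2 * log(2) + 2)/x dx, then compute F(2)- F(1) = -(log(2) + 1)^2 + (1 + log(4))^2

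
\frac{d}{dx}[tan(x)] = cos(x)^(-2)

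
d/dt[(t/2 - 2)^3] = 3*t^2/8 - 3*t + 6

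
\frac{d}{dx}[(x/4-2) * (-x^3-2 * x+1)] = -x^3 + 6*x^2 - x + 17/4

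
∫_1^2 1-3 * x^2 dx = -6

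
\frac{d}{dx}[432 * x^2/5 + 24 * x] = 864*x/5 + 24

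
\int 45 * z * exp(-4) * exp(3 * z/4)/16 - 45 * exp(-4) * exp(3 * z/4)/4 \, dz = (15*z/4 - 20)*exp(3*z/4 - 4) + C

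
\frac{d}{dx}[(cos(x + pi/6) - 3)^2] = 6*sin(x + pi/6) - sin(2*x + pi/3)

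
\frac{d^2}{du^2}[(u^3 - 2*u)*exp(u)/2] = u^3*exp(u)/2 + 3*u^2*exp(u) + 2*u*exp(u) - 2*exp(u)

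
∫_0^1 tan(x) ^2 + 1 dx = tan(1)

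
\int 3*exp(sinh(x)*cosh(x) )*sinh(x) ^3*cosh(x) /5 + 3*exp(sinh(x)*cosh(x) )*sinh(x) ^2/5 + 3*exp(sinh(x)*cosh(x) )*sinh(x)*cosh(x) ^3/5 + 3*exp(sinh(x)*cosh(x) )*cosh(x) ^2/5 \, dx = 3*exp(sinh(2*x)/2)*sinh(2*x)/10 + C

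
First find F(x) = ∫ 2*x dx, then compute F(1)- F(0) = 1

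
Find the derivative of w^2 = 2*w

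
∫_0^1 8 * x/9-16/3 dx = -44/9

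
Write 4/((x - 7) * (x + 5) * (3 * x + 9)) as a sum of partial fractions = 1/(18*(x + 5)) - 1/(15*(x + 3)) + 1/(90*(x - 7))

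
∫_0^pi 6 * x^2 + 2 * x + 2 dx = 2*pi + pi^2 + 2*pi^3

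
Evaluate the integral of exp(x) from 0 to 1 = -1 + E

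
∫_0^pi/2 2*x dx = pi^2/4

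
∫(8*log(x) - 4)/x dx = (2*log(x) - 1)^2 + C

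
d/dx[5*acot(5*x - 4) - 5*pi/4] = -25/(25*x^2 - 40*x + 17)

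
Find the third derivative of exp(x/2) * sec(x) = (-sin(x)/(4*cos(x)) + 6*sin(x)/cos(x)^3 - 11/8 + 3/cos(x)^2)*exp(x/2)/cos(x)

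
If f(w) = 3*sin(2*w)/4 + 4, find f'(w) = 3*cos(2*w)/2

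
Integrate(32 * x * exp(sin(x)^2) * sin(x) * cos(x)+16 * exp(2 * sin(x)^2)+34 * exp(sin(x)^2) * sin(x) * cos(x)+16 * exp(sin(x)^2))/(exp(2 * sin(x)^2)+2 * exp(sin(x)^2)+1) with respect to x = (16*x + 17)*exp(sin(x)^2)/(exp(sin(x)^2) + 1) + C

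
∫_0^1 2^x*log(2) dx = 1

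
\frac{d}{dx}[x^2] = 2*x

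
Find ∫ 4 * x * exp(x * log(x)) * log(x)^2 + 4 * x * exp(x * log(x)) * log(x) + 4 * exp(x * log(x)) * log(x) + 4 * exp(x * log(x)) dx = 4*x*exp(x*log(x))*log(x) + C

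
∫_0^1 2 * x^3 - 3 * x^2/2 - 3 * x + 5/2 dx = 1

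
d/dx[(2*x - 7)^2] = 8*x - 28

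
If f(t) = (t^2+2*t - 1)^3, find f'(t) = 6*t^5 + 30*t^4 + 36*t^3 - 12*t^2 - 18*t + 6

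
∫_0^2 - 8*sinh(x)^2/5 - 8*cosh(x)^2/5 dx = -4*sinh(4)/5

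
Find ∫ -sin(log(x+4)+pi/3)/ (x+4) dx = cos(log(x + 4) + pi/3) + C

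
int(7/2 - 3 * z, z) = -3*z^2/2 + 7*z/2 + C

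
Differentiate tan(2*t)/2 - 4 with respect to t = cos(2*t)^(-2)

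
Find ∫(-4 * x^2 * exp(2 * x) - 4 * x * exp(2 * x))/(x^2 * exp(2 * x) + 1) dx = -2*log(x^2*exp(2*x) + 1) + C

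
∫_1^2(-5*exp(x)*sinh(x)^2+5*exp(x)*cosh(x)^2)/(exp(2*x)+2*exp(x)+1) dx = -5*E/(1 + E) + 5*exp(2)/(1 + exp(2))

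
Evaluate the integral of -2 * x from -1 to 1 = 0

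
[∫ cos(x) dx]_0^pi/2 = 1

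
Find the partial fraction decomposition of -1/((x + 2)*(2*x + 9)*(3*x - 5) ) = -9/(407*(3*x - 5)) - 4/(185*(2*x + 9)) + 1/(55*(x + 2))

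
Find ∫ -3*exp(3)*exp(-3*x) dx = exp(3 - 3*x) + C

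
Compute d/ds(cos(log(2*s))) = -sin(log(s) + log(2))/s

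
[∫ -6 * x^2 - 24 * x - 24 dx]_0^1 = -38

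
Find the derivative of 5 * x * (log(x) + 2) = 5*log(x) + 15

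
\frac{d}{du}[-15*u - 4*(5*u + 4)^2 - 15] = -200*u - 175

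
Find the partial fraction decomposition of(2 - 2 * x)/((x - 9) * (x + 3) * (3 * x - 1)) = -3/(65*(3*x - 1)) + 1/(15*(x + 3)) - 2/(39*(x - 9))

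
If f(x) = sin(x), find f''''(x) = sin(x)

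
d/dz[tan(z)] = cos(z)^(-2)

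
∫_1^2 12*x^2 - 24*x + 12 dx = 4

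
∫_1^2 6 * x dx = 9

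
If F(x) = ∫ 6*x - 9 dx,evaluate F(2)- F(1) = 0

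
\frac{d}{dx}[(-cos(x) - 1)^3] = 3*(-sin(x)^2 + 2*cos(x) + 2)*sin(x)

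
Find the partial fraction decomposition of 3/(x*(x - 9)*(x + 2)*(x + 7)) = -3/(560*(x + 7)) + 3/(110*(x + 2)) + 1/(528*(x - 9)) - 1/(42*x)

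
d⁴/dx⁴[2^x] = 2^x*log(2)^4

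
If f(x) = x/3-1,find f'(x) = 1/3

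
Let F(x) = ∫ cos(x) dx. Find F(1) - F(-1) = 2*sin(1)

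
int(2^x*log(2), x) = 2^x + C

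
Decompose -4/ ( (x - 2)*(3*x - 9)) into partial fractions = 4/(3*(x - 2)) - 4/(3*(x - 3))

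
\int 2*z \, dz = z^2 + C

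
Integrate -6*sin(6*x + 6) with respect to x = cos(6*x + 6) + C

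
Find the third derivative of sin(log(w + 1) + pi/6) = (3*sin(log(w + 1) + pi/6) + cos(log(w + 1) + pi/6))/(w^3 + 3*w^2 + 3*w + 1)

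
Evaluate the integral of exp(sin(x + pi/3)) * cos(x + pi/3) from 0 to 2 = -exp(sqrt(3)/2) + exp(sin(pi/3 + 2))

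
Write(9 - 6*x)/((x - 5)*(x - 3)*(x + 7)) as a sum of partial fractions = 17/(40*(x + 7)) + 9/(20*(x - 3)) - 7/(8*(x - 5))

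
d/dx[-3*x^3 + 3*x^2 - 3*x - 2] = -9*x^2 + 6*x - 3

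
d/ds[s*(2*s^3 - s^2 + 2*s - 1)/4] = 2*s^3 - 3*s^2/4 + s - 1/4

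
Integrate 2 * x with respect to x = x^2 + C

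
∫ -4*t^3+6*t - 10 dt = -t^4 + 3*t^2 - 10*t + C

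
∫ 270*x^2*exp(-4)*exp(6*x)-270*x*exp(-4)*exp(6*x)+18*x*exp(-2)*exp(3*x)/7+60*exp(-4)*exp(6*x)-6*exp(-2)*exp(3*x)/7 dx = (3*x - 2)*((105*x - 70)*exp(6*x - 4) + 2*exp(3*x - 2))/7 + C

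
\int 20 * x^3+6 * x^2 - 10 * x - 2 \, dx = 5*x^4 + 2*x^3 - 5*x^2 - 2*x + C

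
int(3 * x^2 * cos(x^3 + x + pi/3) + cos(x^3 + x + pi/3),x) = sin(x^3 + x + pi/3) + C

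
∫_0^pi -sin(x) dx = -2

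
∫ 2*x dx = x^2 + C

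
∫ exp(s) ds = exp(s) + C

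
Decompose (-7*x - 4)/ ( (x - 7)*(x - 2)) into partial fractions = 18/(5*(x - 2)) - 53/(5*(x - 7))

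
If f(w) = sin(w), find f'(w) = cos(w)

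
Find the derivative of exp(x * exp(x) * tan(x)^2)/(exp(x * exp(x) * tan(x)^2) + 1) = (2*x*tan(x)^2 + x*tan(x) + 2*x + tan(x))*exp(x*(exp(x)*tan(x)^2 + 1))*tan(x)/(exp(x*exp(x)*tan(x)^2) + 1)^2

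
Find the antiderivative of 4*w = 2*w^2 + C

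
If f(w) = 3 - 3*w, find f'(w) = -3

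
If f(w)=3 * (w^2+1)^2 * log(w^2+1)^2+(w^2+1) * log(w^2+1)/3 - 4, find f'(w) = 12*w^3*log(w^2 + 1)^2 + 12*w^3*log(w^2 + 1) + 12*w*log(w^2 + 1)^2 + 38*w*log(w^2 + 1)/3 + 2*w/3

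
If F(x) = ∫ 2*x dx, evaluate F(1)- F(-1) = 0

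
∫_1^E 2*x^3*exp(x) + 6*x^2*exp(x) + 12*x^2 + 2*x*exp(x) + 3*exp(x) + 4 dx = -5*E - 10 + (2 + exp(E))*(1 + 2*E + 2*exp(3))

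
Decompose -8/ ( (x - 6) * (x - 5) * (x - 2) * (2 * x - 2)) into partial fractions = 1/(5*(x - 1)) - 1/(3*(x - 2)) + 1/(3*(x - 5)) - 1/(5*(x - 6))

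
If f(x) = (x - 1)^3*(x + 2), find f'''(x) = 24*x - 6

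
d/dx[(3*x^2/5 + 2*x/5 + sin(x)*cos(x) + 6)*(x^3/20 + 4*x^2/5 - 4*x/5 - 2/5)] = 3*x^4/20 + x^3*cos(2*x)/20 + 2*x^3 + 3*x^2*sin(2*x)/40 + 4*x^2*cos(2*x)/5 + 21*x^2/50 - 4*sqrt(2)*x*cos(2*x + pi/4)/5 + 212*x/25 - 2*sqrt(2)*sin(2*x + pi/4)/5 - 124/25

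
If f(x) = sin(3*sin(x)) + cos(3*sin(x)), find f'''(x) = 3*sqrt(2)*(9*sin(x)*sin(3*sin(x) + pi/4) - 9*cos(x)^2*cos(3*sin(x) + pi/4) - cos(3*sin(x) + pi/4))*cos(x)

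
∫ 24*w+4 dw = 12*w^2 + 4*w + C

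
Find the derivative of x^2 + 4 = 2*x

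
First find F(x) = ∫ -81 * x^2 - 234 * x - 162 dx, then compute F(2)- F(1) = -702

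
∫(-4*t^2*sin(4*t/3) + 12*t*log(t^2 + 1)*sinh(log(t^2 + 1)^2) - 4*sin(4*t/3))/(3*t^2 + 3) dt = cos(4*t/3) + cosh(log(t^2 + 1)^2) + C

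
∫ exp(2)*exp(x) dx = exp(x + 2) + C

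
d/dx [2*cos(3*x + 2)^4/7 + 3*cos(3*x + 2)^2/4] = -87*sin(6*x + 4)/28 - 3*sin(12*x + 8)/7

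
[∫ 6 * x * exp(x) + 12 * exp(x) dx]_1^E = -12*E + 2*(3 + 3*E)*exp(E)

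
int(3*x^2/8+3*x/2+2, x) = x^3/8 + 3*x^2/4 + 2*x + C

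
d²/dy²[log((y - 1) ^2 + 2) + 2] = (-2*y^2 + 4*y + 2)/(y^4 - 4*y^3 + 10*y^2 - 12*y + 9)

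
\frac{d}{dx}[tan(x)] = cos(x)^(-2)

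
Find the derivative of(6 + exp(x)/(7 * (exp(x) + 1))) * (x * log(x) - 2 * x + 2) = (x*exp(x)*log(x) - 2*x*exp(x) + 43*exp(2*x)*log(x) - 43*exp(2*x) + 85*exp(x)*log(x) - 83*exp(x) + 42*log(x) - 42)/(7*exp(2*x) + 14*exp(x) + 7)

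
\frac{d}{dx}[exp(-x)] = -exp(-x)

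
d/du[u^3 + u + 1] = 3*u^2 + 1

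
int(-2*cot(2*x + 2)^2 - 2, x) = cot(2*x + 2) + C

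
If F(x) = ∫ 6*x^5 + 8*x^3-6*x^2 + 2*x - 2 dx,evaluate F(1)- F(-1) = -8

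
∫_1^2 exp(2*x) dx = -E*(E - exp(-1))/2 + (-exp(-2) + exp(2))*exp(2)/2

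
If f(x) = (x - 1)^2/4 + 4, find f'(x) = x/2 - 1/2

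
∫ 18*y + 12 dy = 9*y^2 + 12*y + C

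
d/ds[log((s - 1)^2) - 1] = 2/(s - 1)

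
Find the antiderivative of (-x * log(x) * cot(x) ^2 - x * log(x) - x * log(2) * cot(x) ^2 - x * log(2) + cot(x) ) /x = log(2*x)*cot(x) + C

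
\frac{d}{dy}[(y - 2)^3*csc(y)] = (y - 2)^2*(-y*cos(y)/sin(y) + 3 + 2*cos(y)/sin(y))/sin(y)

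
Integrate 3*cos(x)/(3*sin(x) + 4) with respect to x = log(3*sin(x) + 4) + C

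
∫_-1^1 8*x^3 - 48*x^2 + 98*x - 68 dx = -168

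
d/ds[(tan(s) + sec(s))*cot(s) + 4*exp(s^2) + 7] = 8*s*exp(s^2) - cos(s)/sin(s)^2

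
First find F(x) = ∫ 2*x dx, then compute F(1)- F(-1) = 0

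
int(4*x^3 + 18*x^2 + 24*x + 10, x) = x^4 + 6*x^3 + 12*x^2 + 10*x + C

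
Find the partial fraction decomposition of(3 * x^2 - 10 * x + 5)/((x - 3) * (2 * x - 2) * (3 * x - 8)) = 3/(10*(3*x - 8)) - 1/(10*(x - 1)) + 1/(2*(x - 3))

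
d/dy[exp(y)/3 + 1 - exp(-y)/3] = (exp(2*y) + 1)*exp(-y)/3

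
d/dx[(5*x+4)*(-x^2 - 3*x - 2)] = -15*x^2 - 38*x - 22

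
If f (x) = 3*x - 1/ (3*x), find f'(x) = (9*x^2 + 1)/(3*x^2)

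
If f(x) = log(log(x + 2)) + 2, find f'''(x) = (2*log(x + 2)^2 + 3*log(x + 2) + 2)/(x^3*log(x + 2)^3 + 6*x^2*log(x + 2)^3 + 12*x*log(x + 2)^3 + 8*log(x + 2)^3)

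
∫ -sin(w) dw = cos(w) + C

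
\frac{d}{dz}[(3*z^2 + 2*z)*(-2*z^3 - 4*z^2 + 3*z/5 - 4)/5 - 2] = -6*z^4 - 64*z^3/5 - 93*z^2/25 - 108*z/25 - 8/5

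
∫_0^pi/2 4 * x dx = pi^2/2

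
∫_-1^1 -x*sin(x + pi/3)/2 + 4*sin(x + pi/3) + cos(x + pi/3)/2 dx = cos(1)/2 + 4*sqrt(3)*sin(1)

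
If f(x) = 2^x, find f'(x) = 2^x*log(2)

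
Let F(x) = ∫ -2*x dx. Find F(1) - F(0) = -1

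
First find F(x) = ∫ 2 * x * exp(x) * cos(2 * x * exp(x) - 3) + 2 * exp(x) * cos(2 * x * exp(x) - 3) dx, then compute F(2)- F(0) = sin(3) - sin(3 - 4*exp(2))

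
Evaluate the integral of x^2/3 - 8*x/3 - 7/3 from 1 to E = -4*exp(2)/3 - 7*E/3 + exp(3)/9 + 32/9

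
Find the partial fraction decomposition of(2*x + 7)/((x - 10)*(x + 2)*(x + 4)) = -1/(28*(x + 4)) - 1/(8*(x + 2)) + 9/(56*(x - 10))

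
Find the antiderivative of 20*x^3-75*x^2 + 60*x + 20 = 5*x^4 - 25*x^3 + 30*x^2 + 20*x + C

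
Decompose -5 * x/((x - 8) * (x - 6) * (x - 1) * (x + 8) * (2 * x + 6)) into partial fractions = 1/(504*(x + 8)) - 1/(264*(x + 3)) - 1/(504*(x - 1)) + 1/(84*(x - 6)) - 5/(616*(x - 8))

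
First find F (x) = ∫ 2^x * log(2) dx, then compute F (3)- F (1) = 6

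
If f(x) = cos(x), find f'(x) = -sin(x)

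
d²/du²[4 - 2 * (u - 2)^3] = 24 - 12*u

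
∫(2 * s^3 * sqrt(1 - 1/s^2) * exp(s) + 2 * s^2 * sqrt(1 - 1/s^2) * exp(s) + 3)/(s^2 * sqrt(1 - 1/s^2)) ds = 2*s*exp(s) - 3*acsc(s) + C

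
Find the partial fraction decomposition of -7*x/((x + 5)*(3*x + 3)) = -35/(12*(x + 5)) + 7/(12*(x + 1))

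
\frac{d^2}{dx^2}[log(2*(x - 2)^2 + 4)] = (-2*x^2 + 8*x - 4)/(x^4 - 8*x^3 + 28*x^2 - 48*x + 36)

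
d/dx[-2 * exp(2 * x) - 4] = -4*exp(2*x)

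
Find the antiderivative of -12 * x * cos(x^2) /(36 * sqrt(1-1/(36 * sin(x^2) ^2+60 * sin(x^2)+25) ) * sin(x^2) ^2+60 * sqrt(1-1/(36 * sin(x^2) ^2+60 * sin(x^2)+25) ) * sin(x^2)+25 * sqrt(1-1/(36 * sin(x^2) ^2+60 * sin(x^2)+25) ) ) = acsc(6*sin(x^2) + 5) + C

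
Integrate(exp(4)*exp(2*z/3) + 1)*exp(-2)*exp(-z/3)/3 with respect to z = 2*sinh(z/3 + 2) + C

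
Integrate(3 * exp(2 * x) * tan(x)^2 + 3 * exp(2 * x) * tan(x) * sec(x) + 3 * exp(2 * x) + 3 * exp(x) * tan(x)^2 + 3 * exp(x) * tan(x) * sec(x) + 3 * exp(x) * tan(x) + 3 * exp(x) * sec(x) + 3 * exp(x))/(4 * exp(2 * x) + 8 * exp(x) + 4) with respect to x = (3*(tan(x) + sec(x))*exp(x) + 16*exp(x) + 16)/(4*(exp(x) + 1)) + C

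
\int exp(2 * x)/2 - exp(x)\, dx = (exp(x) - 2)^2/4 + C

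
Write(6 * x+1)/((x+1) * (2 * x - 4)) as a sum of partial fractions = 5/(6*(x + 1)) + 13/(6*(x - 2))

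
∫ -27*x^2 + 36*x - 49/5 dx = -9*x^3 + 18*x^2 - 49*x/5 + C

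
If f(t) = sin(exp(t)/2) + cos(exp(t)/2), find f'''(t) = sqrt(2)*(-exp(2*t)*cos(exp(t)/2 + pi/4) - 6*exp(t)*sin(exp(t)/2 + pi/4) + 4*cos(exp(t)/2 + pi/4))*exp(t)/8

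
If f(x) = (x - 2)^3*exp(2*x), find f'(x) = 2*x^3*exp(2*x) - 9*x^2*exp(2*x) + 12*x*exp(2*x) - 4*exp(2*x)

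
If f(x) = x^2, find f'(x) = 2*x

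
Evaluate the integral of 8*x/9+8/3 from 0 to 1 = 28/9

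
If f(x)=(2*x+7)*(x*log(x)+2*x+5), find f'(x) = 4*x*log(x) + 10*x + 7*log(x) + 31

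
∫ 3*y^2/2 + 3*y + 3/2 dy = y^3/2 + 3*y^2/2 + 3*y/2 + C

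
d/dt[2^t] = 2^t*log(2)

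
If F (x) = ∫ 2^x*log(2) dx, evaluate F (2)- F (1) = 2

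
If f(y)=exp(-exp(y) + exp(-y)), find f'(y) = (-exp(2*y) - 1)*exp(-y - exp(y) + exp(-y))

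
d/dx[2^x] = 2^x*log(2)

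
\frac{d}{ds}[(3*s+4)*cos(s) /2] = -3*s*sin(s)/2 - 2*sin(s) + 3*cos(s)/2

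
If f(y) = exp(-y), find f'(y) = -exp(-y)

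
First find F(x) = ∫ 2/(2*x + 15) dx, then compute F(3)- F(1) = -log(17/3) + log(7)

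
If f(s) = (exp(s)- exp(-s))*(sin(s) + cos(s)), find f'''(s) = -4*(exp(2*s)*sin(s) + cos(s))*exp(-s)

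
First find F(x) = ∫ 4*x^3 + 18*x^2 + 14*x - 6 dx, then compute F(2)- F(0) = 80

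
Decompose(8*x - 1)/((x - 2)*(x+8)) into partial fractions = 13/(2*(x + 8)) + 3/(2*(x - 2))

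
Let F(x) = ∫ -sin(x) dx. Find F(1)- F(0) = -1 + cos(1)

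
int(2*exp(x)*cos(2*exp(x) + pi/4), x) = sin(2*exp(x) + pi/4) + C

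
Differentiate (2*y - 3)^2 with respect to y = 8*y - 12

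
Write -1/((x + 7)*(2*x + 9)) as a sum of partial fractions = -2/(5*(2*x + 9)) + 1/(5*(x + 7))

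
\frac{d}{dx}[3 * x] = 3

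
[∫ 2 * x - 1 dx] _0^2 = 2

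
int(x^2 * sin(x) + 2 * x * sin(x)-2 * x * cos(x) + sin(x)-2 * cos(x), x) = -(x + 1)^2*cos(x) + C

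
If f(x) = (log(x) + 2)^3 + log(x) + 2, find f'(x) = (3*log(x)^2 + 12*log(x) + 13)/x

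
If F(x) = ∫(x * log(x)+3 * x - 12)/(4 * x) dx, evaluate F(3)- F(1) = 1 - 9*log(3)/4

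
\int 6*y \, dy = 3*y^2 + C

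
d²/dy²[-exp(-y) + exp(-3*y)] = (9 - exp(2*y))*exp(-3*y)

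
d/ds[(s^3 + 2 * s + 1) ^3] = 9*s^8 + 42*s^6 + 18*s^5 + 60*s^4 + 48*s^3 + 33*s^2 + 24*s + 6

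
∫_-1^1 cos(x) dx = 2*sin(1)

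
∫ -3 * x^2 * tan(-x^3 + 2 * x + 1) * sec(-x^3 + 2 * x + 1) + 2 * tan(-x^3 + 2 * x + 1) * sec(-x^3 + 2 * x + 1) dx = sec(-x^3 + 2*x + 1) + C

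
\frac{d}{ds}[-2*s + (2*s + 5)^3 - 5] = 24*s^2 + 120*s + 148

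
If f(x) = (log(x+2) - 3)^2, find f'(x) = (2*log(x + 2) - 6)/(x + 2)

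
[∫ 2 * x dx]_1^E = -1 + exp(2)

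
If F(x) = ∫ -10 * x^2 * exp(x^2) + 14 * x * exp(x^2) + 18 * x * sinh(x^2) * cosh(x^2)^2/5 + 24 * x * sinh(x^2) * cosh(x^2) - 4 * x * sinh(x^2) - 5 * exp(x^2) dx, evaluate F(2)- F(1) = -3*exp(4) - 2*cosh(4) - 6*cosh(1)^2 - 2*E - 3*cosh(1)^3/5 + 2*cosh(1) + 6*cosh(4)^2 + 3*cosh(4)^3/5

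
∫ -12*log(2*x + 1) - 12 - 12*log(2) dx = -6*(2*x + 1)*log(4*x + 2) + C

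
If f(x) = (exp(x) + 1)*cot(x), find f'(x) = exp(x)/tan(x) - exp(x)/sin(x)^2 - 1/sin(x)^2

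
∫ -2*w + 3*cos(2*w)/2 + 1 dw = -w^2 + w + 3*sin(2*w)/4 + C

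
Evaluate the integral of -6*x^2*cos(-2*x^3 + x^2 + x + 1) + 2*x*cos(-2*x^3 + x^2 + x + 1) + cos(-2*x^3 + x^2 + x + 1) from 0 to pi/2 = -sin(1) + cos(-pi^3/4 + 1 + pi^2/4)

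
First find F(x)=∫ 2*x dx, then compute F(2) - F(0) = 4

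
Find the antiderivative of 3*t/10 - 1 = 3*t^2/20 - t + C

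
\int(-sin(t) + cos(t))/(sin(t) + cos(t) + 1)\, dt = log(sin(t) + cos(t) + 1) + C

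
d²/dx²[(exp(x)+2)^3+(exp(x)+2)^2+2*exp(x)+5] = 9*exp(3*x) + 28*exp(2*x) + 18*exp(x)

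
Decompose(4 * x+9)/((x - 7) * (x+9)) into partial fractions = 27/(16*(x + 9)) + 37/(16*(x - 7))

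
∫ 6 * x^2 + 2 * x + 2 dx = 2*x^3 + x^2 + 2*x + C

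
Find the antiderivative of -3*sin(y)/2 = 3*cos(y)/2 + C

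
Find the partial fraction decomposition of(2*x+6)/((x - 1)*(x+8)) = 10/(9*(x + 8)) + 8/(9*(x - 1))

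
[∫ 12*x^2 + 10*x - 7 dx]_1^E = (1 + 4*E)*(-2 + E + exp(2))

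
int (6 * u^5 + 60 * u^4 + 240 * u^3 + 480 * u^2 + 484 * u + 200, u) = u^6 + 12*u^5 + 60*u^4 + 160*u^3 + 242*u^2 + 200*u + C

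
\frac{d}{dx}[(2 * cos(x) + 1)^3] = 6*(4*sin(x)^2 - 4*cos(x) - 5)*sin(x)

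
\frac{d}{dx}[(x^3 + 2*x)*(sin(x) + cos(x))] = sqrt(2)*(x^3*cos(x + pi/4) + 3*x^2*sin(x + pi/4) + 2*x*cos(x + pi/4) + 2*sin(x + pi/4))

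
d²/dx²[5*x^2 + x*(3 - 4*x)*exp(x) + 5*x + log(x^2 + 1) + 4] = (-4*x^6*exp(x) - 13*x^5*exp(x) - 10*x^4*exp(x) + 10*x^4 - 26*x^3*exp(x) - 8*x^2*exp(x) + 18*x^2 - 13*x*exp(x) - 2*exp(x) + 12)/(x^4 + 2*x^2 + 1)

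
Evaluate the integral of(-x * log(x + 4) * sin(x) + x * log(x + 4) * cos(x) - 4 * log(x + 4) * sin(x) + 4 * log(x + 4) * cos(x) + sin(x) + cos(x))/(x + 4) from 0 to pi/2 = -log(4) + log(pi/2 + 4)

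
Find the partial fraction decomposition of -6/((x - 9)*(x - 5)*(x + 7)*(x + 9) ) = 1/(84*(x + 9)) - 1/(64*(x + 7)) + 1/(112*(x - 5)) - 1/(192*(x - 9))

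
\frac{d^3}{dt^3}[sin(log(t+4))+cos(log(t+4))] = 2*(sin(log(t + 4)) + 2*cos(log(t + 4)))/(t^3 + 12*t^2 + 48*t + 64)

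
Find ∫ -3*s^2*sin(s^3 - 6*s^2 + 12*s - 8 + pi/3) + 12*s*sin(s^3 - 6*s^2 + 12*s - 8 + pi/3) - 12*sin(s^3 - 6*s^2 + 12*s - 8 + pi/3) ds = cos((s - 2)^3 + pi/3) + C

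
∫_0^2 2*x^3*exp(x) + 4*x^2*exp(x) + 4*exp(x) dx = 16*exp(2)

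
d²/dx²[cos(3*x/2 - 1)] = -9*cos(3*x/2 - 1)/4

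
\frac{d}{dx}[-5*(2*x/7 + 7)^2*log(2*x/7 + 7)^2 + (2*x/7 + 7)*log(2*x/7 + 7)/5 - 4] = -40*x*log(2*x/7 + 7)^2/49 - 40*x*log(2*x/7 + 7)/49 - 20*log(2*x/7 + 7)^2 - 698*log(2*x/7 + 7)/35 + 2/35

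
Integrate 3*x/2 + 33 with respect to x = 3*x^2/4 + 33*x + C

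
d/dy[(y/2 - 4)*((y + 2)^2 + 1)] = 3*y^2/2 - 4*y - 27/2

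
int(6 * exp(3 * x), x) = 2*exp(3*x) + C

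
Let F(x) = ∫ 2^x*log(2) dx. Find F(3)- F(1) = 6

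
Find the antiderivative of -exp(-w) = exp(-w) + C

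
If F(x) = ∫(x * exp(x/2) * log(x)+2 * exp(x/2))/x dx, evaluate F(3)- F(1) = 2*exp(3/2)*log(3)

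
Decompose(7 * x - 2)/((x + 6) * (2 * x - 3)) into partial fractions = 17/(15*(2*x - 3)) + 44/(15*(x + 6))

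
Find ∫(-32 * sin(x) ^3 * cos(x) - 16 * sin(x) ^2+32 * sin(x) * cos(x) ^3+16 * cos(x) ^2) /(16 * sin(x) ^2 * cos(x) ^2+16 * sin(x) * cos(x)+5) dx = log(4*(sin(2*x) + 1)^2 + 1) + C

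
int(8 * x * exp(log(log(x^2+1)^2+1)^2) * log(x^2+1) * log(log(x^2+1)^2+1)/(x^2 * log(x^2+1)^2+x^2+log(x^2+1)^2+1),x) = exp(log(log(x^2 + 1)^2 + 1)^2) + C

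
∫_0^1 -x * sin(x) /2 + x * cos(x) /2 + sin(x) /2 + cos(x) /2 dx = cos(1)/2 + sin(1)/2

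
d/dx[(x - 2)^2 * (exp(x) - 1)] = x^2*exp(x) - 2*x*exp(x) - 2*x + 4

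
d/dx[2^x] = 2^x*log(2)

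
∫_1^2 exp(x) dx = -E + exp(2)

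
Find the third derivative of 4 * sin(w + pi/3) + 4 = -4*cos(w + pi/3)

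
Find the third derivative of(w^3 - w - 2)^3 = 504*w^6 - 630*w^4 - 720*w^3 + 180*w^2 + 288*w + 66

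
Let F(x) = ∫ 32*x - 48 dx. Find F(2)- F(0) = -32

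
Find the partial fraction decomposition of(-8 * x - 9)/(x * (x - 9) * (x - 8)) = 73/(8*(x - 8)) - 9/(x - 9) - 1/(8*x)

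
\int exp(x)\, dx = exp(x) + C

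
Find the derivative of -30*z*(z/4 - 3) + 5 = 90 - 15*z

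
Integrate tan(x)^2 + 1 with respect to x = tan(x) + C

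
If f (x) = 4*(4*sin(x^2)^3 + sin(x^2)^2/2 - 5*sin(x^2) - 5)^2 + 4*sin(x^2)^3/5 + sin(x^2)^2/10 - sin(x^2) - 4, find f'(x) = 2*x*(384*sin(x^2)^5 + 80*sin(x^2)^4 - 636*sin(x^2)^3 - 2688*sin(x^2)^2/5 + 801*sin(x^2)/5 + 199)*cos(x^2)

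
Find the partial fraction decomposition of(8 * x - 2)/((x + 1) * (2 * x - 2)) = 5/(2*(x + 1)) + 3/(2*(x - 1))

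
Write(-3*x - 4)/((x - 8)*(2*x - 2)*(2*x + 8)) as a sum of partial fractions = 1/(30*(x + 4)) + 1/(20*(x - 1)) - 1/(12*(x - 8))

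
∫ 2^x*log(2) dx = 2^x + C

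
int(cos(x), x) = sin(x) + C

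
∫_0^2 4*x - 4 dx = 0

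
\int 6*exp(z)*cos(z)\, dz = 3*sqrt(2)*exp(z)*sin(z + pi/4) + C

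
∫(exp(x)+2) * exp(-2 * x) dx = -(exp(x) + 1)*exp(-2*x) + C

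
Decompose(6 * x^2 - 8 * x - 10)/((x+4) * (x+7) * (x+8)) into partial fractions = 219/(2*(x + 8)) - 340/(3*(x + 7)) + 59/(6*(x + 4))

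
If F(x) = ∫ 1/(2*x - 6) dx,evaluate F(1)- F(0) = -log(3)/2 + log(2)/2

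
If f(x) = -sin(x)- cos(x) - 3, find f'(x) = sin(x) - cos(x)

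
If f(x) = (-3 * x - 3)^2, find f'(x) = 18*x + 18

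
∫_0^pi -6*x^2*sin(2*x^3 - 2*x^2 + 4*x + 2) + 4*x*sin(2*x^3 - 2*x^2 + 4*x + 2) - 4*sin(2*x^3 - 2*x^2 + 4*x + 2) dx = -cos(2) + cos(2*(-pi^2 + 1 + pi^3))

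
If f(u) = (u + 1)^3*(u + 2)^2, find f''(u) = 20*u^3 + 84*u^2 + 114*u + 50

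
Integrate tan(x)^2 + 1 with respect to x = tan(x) + C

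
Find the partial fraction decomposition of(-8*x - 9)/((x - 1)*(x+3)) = -15/(4*(x + 3)) - 17/(4*(x - 1))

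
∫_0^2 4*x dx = 8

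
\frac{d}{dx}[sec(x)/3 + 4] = tan(x)*sec(x)/3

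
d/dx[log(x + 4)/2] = 1/(2*x + 8)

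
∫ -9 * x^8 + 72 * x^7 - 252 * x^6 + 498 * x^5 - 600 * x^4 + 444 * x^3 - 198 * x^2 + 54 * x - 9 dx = -x^9 + 9*x^8 - 36*x^7 + 83*x^6 - 120*x^5 + 111*x^4 - 66*x^3 + 27*x^2 - 9*x + C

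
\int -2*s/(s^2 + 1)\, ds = -log(s^2 + 1) + C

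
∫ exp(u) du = exp(u) + C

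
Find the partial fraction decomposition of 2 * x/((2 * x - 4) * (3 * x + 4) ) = 2/(5*(3*x + 4)) + 1/(5*(x - 2))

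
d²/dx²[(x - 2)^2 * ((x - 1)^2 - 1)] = 12*x^2 - 36*x + 24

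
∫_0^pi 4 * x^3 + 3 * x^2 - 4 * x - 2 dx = (1 + pi)*(-2*pi + pi^3)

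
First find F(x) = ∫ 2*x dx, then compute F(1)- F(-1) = 0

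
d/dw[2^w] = 2^w*log(2)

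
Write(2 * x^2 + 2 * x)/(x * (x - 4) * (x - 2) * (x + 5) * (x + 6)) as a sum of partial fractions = 1/(8*(x + 6)) - 8/(63*(x + 5)) - 3/(56*(x - 2)) + 1/(18*(x - 4))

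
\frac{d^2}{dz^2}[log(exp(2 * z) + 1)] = 4*exp(2*z)/(exp(4*z) + 2*exp(2*z) + 1)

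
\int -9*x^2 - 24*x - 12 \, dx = -3*x^3 - 12*x^2 - 12*x + C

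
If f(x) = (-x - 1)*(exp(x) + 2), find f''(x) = -x*exp(x) - 3*exp(x)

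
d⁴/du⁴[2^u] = 2^u*log(2)^4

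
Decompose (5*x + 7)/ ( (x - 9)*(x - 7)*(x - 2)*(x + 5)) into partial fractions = 3/(196*(x + 5)) + 17/(245*(x - 2)) - 7/(20*(x - 7)) + 13/(49*(x - 9))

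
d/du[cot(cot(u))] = 1/(sin(u)^2*sin(1/tan(u))^2)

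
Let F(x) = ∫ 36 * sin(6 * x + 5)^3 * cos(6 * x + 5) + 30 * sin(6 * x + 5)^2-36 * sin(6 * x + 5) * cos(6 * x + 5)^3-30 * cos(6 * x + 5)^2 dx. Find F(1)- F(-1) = -5*sin(2)/2 - 5*sin(22)/2 - 3*cos(4)/8 + 3*cos(44)/8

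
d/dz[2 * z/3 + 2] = 2/3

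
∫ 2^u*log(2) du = 2^u + C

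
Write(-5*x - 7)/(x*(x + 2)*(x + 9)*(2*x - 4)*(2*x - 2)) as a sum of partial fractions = 19/(13860*(x + 9)) - 1/(224*(x + 2)) + 1/(10*(x - 1)) - 17/(352*(x - 2)) - 7/(144*x)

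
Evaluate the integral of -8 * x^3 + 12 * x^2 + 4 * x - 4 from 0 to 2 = 0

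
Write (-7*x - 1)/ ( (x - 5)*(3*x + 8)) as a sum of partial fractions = -53/(23*(3*x + 8)) - 36/(23*(x - 5))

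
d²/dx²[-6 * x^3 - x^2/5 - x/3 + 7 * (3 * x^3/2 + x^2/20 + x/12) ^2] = 945*x^4/2 + 21*x^3 + 2121*x^2/100 - 713*x/20 - 109/360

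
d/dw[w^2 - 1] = 2*w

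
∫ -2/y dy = -2*log(y) + C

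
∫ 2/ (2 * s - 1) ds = log(2*s - 1) + C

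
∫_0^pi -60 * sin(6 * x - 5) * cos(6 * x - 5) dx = 0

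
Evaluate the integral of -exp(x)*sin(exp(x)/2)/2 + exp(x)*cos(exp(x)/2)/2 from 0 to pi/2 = sqrt(2)*(-sin((2 + pi)/4) + sin((pi + 2*exp(pi/2))/4))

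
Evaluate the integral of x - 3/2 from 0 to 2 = -1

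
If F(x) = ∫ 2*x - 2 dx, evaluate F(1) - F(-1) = -4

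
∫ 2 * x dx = x^2 + C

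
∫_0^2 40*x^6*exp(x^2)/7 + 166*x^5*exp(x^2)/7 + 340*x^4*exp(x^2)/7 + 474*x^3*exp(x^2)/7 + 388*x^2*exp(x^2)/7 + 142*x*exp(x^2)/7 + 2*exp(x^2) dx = 3240*exp(4)/7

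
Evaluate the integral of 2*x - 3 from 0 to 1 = -2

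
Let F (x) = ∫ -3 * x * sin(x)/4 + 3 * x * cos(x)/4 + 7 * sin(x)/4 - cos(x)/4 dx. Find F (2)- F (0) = cos(2)/2 + sin(2)/2 + 1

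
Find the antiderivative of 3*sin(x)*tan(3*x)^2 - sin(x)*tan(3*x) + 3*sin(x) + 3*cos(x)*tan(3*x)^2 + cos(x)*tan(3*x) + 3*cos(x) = sqrt(2)*sin(x + pi/4)*tan(3*x) + C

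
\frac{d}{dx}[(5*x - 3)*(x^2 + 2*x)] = 15*x^2 + 14*x - 6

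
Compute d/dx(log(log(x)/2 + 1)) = 1/(x*log(x) + 2*x)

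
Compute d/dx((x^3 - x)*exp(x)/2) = x^3*exp(x)/2 + 3*x^2*exp(x)/2 - x*exp(x)/2 - exp(x)/2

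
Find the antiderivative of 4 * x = 2*x^2 + C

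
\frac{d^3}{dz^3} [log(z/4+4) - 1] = 2/(z^3 + 48*z^2 + 768*z + 4096)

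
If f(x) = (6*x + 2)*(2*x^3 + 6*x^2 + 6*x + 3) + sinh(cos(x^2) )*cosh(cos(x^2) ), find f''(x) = 8*x^2*sin(x^2)^2*sinh(2*cos(x^2)) - 4*x^2*cos(x^2)*cosh(2*cos(x^2)) + 144*x^2 + 240*x - 2*sin(x^2)*cosh(2*cos(x^2)) + 96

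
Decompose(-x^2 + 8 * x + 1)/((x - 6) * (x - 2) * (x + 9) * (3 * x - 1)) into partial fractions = 24/(595*(3*x - 1)) + 38/(1155*(x + 9)) - 13/(220*(x - 2)) + 13/(1020*(x - 6))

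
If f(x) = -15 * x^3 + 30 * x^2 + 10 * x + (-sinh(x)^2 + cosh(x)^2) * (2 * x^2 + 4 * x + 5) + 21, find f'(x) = -45*x^2 + 64*x + 14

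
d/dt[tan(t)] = cos(t)^(-2)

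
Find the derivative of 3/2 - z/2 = -1/2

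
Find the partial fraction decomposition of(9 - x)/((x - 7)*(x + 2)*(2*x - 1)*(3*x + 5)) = 144/(169*(3*x + 5)) - 68/(845*(2*x - 1)) - 11/(45*(x + 2)) + 1/(1521*(x - 7))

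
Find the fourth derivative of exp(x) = exp(x)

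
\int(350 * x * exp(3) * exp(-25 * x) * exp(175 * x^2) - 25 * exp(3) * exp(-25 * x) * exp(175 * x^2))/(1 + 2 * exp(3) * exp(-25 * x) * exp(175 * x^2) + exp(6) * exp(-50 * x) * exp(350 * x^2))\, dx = exp(175*x^2 - 25*x + 3)/(exp(175*x^2 - 25*x + 3) + 1) + C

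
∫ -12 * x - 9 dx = -6*x^2 - 9*x + C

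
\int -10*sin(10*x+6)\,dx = cos(10*x + 6) + C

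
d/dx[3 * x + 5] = 3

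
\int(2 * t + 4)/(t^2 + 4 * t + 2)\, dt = log(3*(t + 2)^2 - 6) + C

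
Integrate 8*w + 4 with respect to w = 4*w^2 + 4*w + C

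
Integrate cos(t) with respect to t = sin(t) + C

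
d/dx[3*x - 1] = 3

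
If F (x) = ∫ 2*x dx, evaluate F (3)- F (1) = 8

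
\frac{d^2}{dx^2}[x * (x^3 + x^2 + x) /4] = 3*x^2 + 3*x/2 + 1/2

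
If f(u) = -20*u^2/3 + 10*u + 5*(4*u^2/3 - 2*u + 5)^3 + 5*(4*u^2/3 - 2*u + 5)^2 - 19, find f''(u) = 3200*u^4/9 - 3200*u^3/3 + 8000*u^2/3 - 2800*u + 1760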